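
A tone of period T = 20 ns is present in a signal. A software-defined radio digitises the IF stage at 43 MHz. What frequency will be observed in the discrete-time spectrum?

T = 20 ns → f = 1/T = 50 MHz.
50 MHz mod fs = 7 MHz.
7 MHz ≤ fs/2 = 21.5 MHz, appears at 7 MHz.

7 MHz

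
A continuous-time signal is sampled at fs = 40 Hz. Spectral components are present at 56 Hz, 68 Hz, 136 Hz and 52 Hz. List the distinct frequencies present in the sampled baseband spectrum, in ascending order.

fs/2 = 20 Hz.
56 Hz mod fs = 16 Hz.
16 Hz ≤ fs/2 = 20 Hz, appears at 16 Hz.
68 Hz mod fs = 28 Hz.
28 Hz > fs/2 = 20 Hz, folds to fs − 28 Hz = 12 Hz.
136 Hz mod fs = 16 Hz.
16 Hz ≤ fs/2 = 20 Hz, appears at 16 Hz.
52 Hz mod fs = 12 Hz.
12 Hz ≤ fs/2 = 20 Hz, appears at 12 Hz.
Distinct values: {12 Hz, 16 Hz}.

12 Hz, 16 Hz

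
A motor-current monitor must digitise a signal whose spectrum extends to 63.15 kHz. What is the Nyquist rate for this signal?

Nyquist rate = 2 × 63.15 kHz = 126.3 kHz.

126.3 kHz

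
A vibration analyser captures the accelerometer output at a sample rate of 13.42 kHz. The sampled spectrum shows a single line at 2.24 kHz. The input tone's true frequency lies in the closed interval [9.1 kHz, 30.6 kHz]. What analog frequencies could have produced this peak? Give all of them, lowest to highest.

Frequencies that alias to 2.24 kHz are k·fs ± 2.24 kHz for integer k ≥ 0.
k=0: 2.24 kHz.
k=1: 11.18 kHz, 15.66 kHz.
k=2: 24.6 kHz, 29.08 kHz.
k=3: 38.02 kHz, 42.5 kHz.
Within [9.1 kHz, 30.6 kHz]: 11.18 kHz, 15.66 kHz, 24.6 kHz, 29.08 kHz.

11.18 kHz, 15.66 kHz, 24.6 kHz, 29.08 kHz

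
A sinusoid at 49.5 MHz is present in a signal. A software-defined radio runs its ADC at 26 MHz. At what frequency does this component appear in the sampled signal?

2.5 MHz

49.5 MHz mod fs = 23.5 MHz.
23.5 MHz > fs/2 = 13 MHz, folds to fs − 23.5 MHz = 2.5 MHz.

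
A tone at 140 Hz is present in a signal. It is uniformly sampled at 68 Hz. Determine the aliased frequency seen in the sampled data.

140 Hz mod fs = 4 Hz.
4 Hz ≤ fs/2 = 34 Hz, appears at 4 Hz.

4 Hz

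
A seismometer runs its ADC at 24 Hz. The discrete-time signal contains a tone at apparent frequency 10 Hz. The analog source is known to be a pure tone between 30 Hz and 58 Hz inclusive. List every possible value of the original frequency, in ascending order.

Frequencies that alias to 10 Hz are k·fs ± 10 Hz for integer k ≥ 0.
k=0: 10 Hz.
k=1: 14 Hz, 34 Hz.
k=2: 38 Hz, 58 Hz.
k=3: 62 Hz, 82 Hz.
Within [30 Hz, 58 Hz]: 34 Hz, 38 Hz, 58 Hz.

34 Hz, 38 Hz, 58 Hz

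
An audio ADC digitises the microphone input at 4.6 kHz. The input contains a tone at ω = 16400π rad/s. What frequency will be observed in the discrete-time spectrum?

1 kHz

ω = 16400π rad/s → f = ω/(2π) = 8200 Hz = 8.2 kHz.
8.2 kHz mod fs = 3.6 kHz.
3.6 kHz > fs/2 = 2.3 kHz, folds to fs − 3.6 kHz = 1 kHz.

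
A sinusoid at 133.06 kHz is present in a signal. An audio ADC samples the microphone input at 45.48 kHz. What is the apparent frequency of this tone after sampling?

133.06 kHz mod fs = 42.1 kHz.
42.1 kHz > fs/2 = 22.74 kHz, folds to fs − 42.1 kHz = 3.38 kHz.

3.38 kHz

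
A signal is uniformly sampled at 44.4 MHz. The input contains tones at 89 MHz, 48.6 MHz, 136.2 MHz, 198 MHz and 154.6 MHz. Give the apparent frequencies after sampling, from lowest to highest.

fs/2 = 22.2 MHz.
89 MHz mod fs = 0.2 MHz.
0.2 MHz ≤ fs/2 = 22.2 MHz, appears at 0.2 MHz.
48.6 MHz mod fs = 4.2 MHz.
4.2 MHz ≤ fs/2 = 22.2 MHz, appears at 4.2 MHz.
136.2 MHz mod fs = 3 MHz.
3 MHz ≤ fs/2 = 22.2 MHz, appears at 3 MHz.
198 MHz mod fs = 20.4 MHz.
20.4 MHz ≤ fs/2 = 22.2 MHz, appears at 20.4 MHz.
154.6 MHz mod fs = 21.4 MHz.
21.4 MHz ≤ fs/2 = 22.2 MHz, appears at 21.4 MHz.
Distinct values: {0.2 MHz, 3 MHz, 4.2 MHz, 20.4 MHz, 21.4 MHz}.

0.2 MHz, 3 MHz, 4.2 MHz, 20.4 MHz, 21.4 MHz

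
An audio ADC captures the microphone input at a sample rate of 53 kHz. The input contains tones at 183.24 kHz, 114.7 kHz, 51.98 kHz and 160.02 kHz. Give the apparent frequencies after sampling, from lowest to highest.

fs/2 = 26.5 kHz.
183.24 kHz mod fs = 24.24 kHz.
24.24 kHz ≤ fs/2 = 26.5 kHz, appears at 24.24 kHz.
114.7 kHz mod fs = 8.7 kHz.
8.7 kHz ≤ fs/2 = 26.5 kHz, appears at 8.7 kHz.
51.98 kHz > fs/2 = 26.5 kHz, folds to fs − 51.98 kHz = 1.02 kHz.
160.02 kHz mod fs = 1.02 kHz.
1.02 kHz ≤ fs/2 = 26.5 kHz, appears at 1.02 kHz.
Distinct values: {1.02 kHz, 8.7 kHz, 24.24 kHz}.

1.02 kHz, 8.7 kHz, 24.24 kHz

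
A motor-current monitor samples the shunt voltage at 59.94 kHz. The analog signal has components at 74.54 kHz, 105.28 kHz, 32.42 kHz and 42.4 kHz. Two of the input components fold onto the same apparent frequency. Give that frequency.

fs/2 = 29.97 kHz.
74.54 kHz mod fs = 14.6 kHz.
14.6 kHz ≤ fs/2 = 29.97 kHz, appears at 14.6 kHz.
105.28 kHz mod fs = 45.34 kHz.
45.34 kHz > fs/2 = 29.97 kHz, folds to fs − 45.34 kHz = 14.6 kHz.
32.42 kHz > fs/2 = 29.97 kHz, folds to fs − 32.42 kHz = 27.52 kHz.
42.4 kHz > fs/2 = 29.97 kHz, folds to fs − 42.4 kHz = 17.54 kHz.
74.54 kHz and 105.28 kHz both map to 14.6 kHz.

14.6 kHz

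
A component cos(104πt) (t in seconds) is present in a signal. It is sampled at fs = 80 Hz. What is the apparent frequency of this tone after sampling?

28 Hz

ω = 104π rad/s → f = ω/(2π) = 52 Hz.
52 Hz > fs/2 = 40 Hz, folds to fs − 52 Hz = 28 Hz.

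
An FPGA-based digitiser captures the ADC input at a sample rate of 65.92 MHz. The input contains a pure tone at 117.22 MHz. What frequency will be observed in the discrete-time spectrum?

117.22 MHz mod fs = 51.3 MHz.
51.3 MHz > fs/2 = 32.96 MHz, folds to fs − 51.3 MHz = 14.62 MHz.

14.62 MHz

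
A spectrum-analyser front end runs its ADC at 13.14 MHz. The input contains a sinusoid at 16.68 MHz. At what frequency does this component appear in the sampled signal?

16.68 MHz mod fs = 3.54 MHz.
3.54 MHz ≤ fs/2 = 6.57 MHz, appears at 3.54 MHz.

3.54 MHz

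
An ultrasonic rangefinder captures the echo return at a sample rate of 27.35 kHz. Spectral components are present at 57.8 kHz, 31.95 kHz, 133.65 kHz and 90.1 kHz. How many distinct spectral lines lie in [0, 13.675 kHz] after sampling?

fs/2 = 13.675 kHz.
57.8 kHz mod fs = 3.1 kHz.
3.1 kHz ≤ fs/2 = 13.675 kHz, appears at 3.1 kHz.
31.95 kHz mod fs = 4.6 kHz.
4.6 kHz ≤ fs/2 = 13.675 kHz, appears at 4.6 kHz.
133.65 kHz mod fs = 24.25 kHz.
24.25 kHz > fs/2 = 13.675 kHz, folds to fs − 24.25 kHz = 3.1 kHz.
90.1 kHz mod fs = 8.05 kHz.
8.05 kHz ≤ fs/2 = 13.675 kHz, appears at 8.05 kHz.
Distinct values: {3.1 kHz, 4.6 kHz, 8.05 kHz} → 3.

3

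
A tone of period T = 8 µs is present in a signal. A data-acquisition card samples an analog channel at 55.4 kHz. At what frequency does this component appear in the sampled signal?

T = 8 µs → f = 1/T = 125 kHz.
125 kHz mod fs = 14.2 kHz.
14.2 kHz ≤ fs/2 = 27.7 kHz, appears at 14.2 kHz.

14.2 kHz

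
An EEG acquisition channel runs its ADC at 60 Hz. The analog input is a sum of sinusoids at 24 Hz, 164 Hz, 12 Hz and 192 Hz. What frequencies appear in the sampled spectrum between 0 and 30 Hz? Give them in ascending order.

12 Hz, 16 Hz, 24 Hz

fs/2 = 30 Hz.
24 Hz ≤ fs/2 = 30 Hz, passes unchanged.
164 Hz mod fs = 44 Hz.
44 Hz > fs/2 = 30 Hz, folds to fs − 44 Hz = 16 Hz.
12 Hz ≤ fs/2 = 30 Hz, passes unchanged.
192 Hz mod fs = 12 Hz.
12 Hz ≤ fs/2 = 30 Hz, appears at 12 Hz.
Distinct values: {12 Hz, 16 Hz, 24 Hz}.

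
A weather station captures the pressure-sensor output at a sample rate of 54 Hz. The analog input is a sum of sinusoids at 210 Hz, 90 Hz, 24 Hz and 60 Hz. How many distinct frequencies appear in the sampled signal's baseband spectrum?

3

fs/2 = 27 Hz.
210 Hz mod fs = 48 Hz.
48 Hz > fs/2 = 27 Hz, folds to fs − 48 Hz = 6 Hz.
90 Hz mod fs = 36 Hz.
36 Hz > fs/2 = 27 Hz, folds to fs − 36 Hz = 18 Hz.
24 Hz ≤ fs/2 = 27 Hz, passes unchanged.
60 Hz mod fs = 6 Hz.
6 Hz ≤ fs/2 = 27 Hz, appears at 6 Hz.
Distinct values: {6 Hz, 18 Hz, 24 Hz} → 3.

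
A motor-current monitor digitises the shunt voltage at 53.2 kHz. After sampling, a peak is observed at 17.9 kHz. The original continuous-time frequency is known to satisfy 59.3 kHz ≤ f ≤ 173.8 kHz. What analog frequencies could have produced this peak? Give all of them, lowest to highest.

Frequencies that alias to 17.9 kHz are k·fs ± 17.9 kHz for integer k ≥ 0.
k=0: 17.9 kHz.
k=1: 35.3 kHz, 71.1 kHz.
k=2: 88.5 kHz, 124.3 kHz.
k=3: 141.7 kHz, 177.5 kHz.
k=4: 194.9 kHz, 230.7 kHz.
Within [59.3 kHz, 173.8 kHz]: 71.1 kHz, 88.5 kHz, 124.3 kHz, 141.7 kHz.

71.1 kHz, 88.5 kHz, 124.3 kHz, 141.7 kHz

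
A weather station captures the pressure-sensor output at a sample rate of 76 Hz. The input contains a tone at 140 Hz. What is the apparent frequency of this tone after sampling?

140 Hz mod fs = 64 Hz.
64 Hz > fs/2 = 38 Hz, folds to fs − 64 Hz = 12 Hz.

12 Hz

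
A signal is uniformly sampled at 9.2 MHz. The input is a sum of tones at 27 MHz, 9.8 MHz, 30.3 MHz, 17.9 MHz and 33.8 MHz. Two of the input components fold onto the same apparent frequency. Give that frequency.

fs/2 = 4.6 MHz.
27 MHz mod fs = 8.6 MHz.
8.6 MHz > fs/2 = 4.6 MHz, folds to fs − 8.6 MHz = 0.6 MHz.
9.8 MHz mod fs = 0.6 MHz.
0.6 MHz ≤ fs/2 = 4.6 MHz, appears at 0.6 MHz.
30.3 MHz mod fs = 2.7 MHz.
2.7 MHz ≤ fs/2 = 4.6 MHz, appears at 2.7 MHz.
17.9 MHz mod fs = 8.7 MHz.
8.7 MHz > fs/2 = 4.6 MHz, folds to fs − 8.7 MHz = 0.5 MHz.
33.8 MHz mod fs = 6.2 MHz.
6.2 MHz > fs/2 = 4.6 MHz, folds to fs − 6.2 MHz = 3 MHz.
9.8 MHz and 27 MHz both map to 0.6 MHz.

0.6 MHz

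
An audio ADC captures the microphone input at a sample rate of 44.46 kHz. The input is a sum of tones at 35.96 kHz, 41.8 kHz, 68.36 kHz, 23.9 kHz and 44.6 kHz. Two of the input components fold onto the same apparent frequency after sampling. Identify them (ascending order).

23.9 kHz, 68.36 kHz

fs/2 = 22.23 kHz.
35.96 kHz > fs/2 = 22.23 kHz, folds to fs − 35.96 kHz = 8.5 kHz.
41.8 kHz > fs/2 = 22.23 kHz, folds to fs − 41.8 kHz = 2.66 kHz.
68.36 kHz mod fs = 23.9 kHz.
23.9 kHz > fs/2 = 22.23 kHz, folds to fs − 23.9 kHz = 20.56 kHz.
23.9 kHz > fs/2 = 22.23 kHz, folds to fs − 23.9 kHz = 20.56 kHz.
44.6 kHz mod fs = 0.14 kHz.
0.14 kHz ≤ fs/2 = 22.23 kHz, appears at 0.14 kHz.
23.9 kHz and 68.36 kHz both map to 20.56 kHz.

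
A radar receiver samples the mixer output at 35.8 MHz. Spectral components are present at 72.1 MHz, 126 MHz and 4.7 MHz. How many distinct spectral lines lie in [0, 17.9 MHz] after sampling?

fs/2 = 17.9 MHz.
72.1 MHz mod fs = 0.5 MHz.
0.5 MHz ≤ fs/2 = 17.9 MHz, appears at 0.5 MHz.
126 MHz mod fs = 18.6 MHz.
18.6 MHz > fs/2 = 17.9 MHz, folds to fs − 18.6 MHz = 17.2 MHz.
4.7 MHz ≤ fs/2 = 17.9 MHz, passes unchanged.
Distinct values: {0.5 MHz, 4.7 MHz, 17.2 MHz} → 3.

3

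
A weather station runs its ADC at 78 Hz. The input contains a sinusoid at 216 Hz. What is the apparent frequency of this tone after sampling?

18 Hz

216 Hz mod fs = 60 Hz.
60 Hz > fs/2 = 39 Hz, folds to fs − 60 Hz = 18 Hz.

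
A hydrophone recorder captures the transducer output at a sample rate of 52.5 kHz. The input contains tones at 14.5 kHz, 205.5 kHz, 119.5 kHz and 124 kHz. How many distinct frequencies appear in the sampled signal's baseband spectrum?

fs/2 = 26.25 kHz.
14.5 kHz ≤ fs/2 = 26.25 kHz, passes unchanged.
205.5 kHz mod fs = 48 kHz.
48 kHz > fs/2 = 26.25 kHz, folds to fs − 48 kHz = 4.5 kHz.
119.5 kHz mod fs = 14.5 kHz.
14.5 kHz ≤ fs/2 = 26.25 kHz, appears at 14.5 kHz.
124 kHz mod fs = 19 kHz.
19 kHz ≤ fs/2 = 26.25 kHz, appears at 19 kHz.
Distinct values: {4.5 kHz, 14.5 kHz, 19 kHz} → 3.

3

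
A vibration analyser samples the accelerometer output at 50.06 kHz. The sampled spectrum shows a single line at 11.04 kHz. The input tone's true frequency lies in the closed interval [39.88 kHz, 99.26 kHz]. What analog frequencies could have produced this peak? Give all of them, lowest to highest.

Frequencies that alias to 11.04 kHz are k·fs ± 11.04 kHz for integer k ≥ 0.
k=0: 11.04 kHz.
k=1: 39.02 kHz, 61.1 kHz.
k=2: 89.08 kHz, 111.16 kHz.
k=3: 139.14 kHz, 161.22 kHz.
Within [39.88 kHz, 99.26 kHz]: 61.1 kHz, 89.08 kHz.

61.1 kHz, 89.08 kHz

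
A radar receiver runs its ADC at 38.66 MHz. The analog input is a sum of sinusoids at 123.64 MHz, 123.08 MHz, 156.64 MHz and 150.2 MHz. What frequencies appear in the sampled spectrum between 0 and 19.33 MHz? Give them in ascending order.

fs/2 = 19.33 MHz.
123.64 MHz mod fs = 7.66 MHz.
7.66 MHz ≤ fs/2 = 19.33 MHz, appears at 7.66 MHz.
123.08 MHz mod fs = 7.1 MHz.
7.1 MHz ≤ fs/2 = 19.33 MHz, appears at 7.1 MHz.
156.64 MHz mod fs = 2 MHz.
2 MHz ≤ fs/2 = 19.33 MHz, appears at 2 MHz.
150.2 MHz mod fs = 34.22 MHz.
34.22 MHz > fs/2 = 19.33 MHz, folds to fs − 34.22 MHz = 4.44 MHz.
Distinct values: {2 MHz, 4.44 MHz, 7.1 MHz, 7.66 MHz}.

2 MHz, 4.44 MHz, 7.1 MHz, 7.66 MHz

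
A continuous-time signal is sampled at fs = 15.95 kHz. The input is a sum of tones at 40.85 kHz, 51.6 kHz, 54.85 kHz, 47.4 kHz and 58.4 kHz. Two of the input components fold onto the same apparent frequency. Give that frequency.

fs/2 = 7.975 kHz.
40.85 kHz mod fs = 8.95 kHz.
8.95 kHz > fs/2 = 7.975 kHz, folds to fs − 8.95 kHz = 7 kHz.
51.6 kHz mod fs = 3.75 kHz.
3.75 kHz ≤ fs/2 = 7.975 kHz, appears at 3.75 kHz.
54.85 kHz mod fs = 7 kHz.
7 kHz ≤ fs/2 = 7.975 kHz, appears at 7 kHz.
47.4 kHz mod fs = 15.5 kHz.
15.5 kHz > fs/2 = 7.975 kHz, folds to fs − 15.5 kHz = 0.45 kHz.
58.4 kHz mod fs = 10.55 kHz.
10.55 kHz > fs/2 = 7.975 kHz, folds to fs − 10.55 kHz = 5.4 kHz.
40.85 kHz and 54.85 kHz both map to 7 kHz.

7 kHz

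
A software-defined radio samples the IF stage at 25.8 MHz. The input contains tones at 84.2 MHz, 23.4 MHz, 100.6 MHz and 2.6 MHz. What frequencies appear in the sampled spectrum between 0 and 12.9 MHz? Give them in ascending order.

2.4 MHz, 2.6 MHz, 6.8 MHz

fs/2 = 12.9 MHz.
84.2 MHz mod fs = 6.8 MHz.
6.8 MHz ≤ fs/2 = 12.9 MHz, appears at 6.8 MHz.
23.4 MHz > fs/2 = 12.9 MHz, folds to fs − 23.4 MHz = 2.4 MHz.
100.6 MHz mod fs = 23.2 MHz.
23.2 MHz > fs/2 = 12.9 MHz, folds to fs − 23.2 MHz = 2.6 MHz.
2.6 MHz ≤ fs/2 = 12.9 MHz, passes unchanged.
Distinct values: {2.4 MHz, 2.6 MHz, 6.8 MHz}.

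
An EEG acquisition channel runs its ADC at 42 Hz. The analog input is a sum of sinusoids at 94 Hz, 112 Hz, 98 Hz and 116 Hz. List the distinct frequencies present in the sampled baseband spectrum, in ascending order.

fs/2 = 21 Hz.
94 Hz mod fs = 10 Hz.
10 Hz ≤ fs/2 = 21 Hz, appears at 10 Hz.
112 Hz mod fs = 28 Hz.
28 Hz > fs/2 = 21 Hz, folds to fs − 28 Hz = 14 Hz.
98 Hz mod fs = 14 Hz.
14 Hz ≤ fs/2 = 21 Hz, appears at 14 Hz.
116 Hz mod fs = 32 Hz.
32 Hz > fs/2 = 21 Hz, folds to fs − 32 Hz = 10 Hz.
Distinct values: {10 Hz, 14 Hz}.

10 Hz, 14 Hz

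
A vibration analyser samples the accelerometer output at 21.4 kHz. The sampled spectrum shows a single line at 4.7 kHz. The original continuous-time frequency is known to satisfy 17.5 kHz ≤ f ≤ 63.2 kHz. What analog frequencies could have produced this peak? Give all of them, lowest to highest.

26.1 kHz, 38.1 kHz, 47.5 kHz, 59.5 kHz

Frequencies that alias to 4.7 kHz are k·fs ± 4.7 kHz for integer k ≥ 0.
k=0: 4.7 kHz.
k=1: 16.7 kHz, 26.1 kHz.
k=2: 38.1 kHz, 47.5 kHz.
k=3: 59.5 kHz, 68.9 kHz.
k=4: 80.9 kHz, 90.3 kHz.
Within [17.5 kHz, 63.2 kHz]: 26.1 kHz, 38.1 kHz, 47.5 kHz, 59.5 kHz.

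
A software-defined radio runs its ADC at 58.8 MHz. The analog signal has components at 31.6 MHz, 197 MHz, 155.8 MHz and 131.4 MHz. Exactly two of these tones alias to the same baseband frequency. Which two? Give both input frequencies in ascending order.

fs/2 = 29.4 MHz.
31.6 MHz > fs/2 = 29.4 MHz, folds to fs − 31.6 MHz = 27.2 MHz.
197 MHz mod fs = 20.6 MHz.
20.6 MHz ≤ fs/2 = 29.4 MHz, appears at 20.6 MHz.
155.8 MHz mod fs = 38.2 MHz.
38.2 MHz > fs/2 = 29.4 MHz, folds to fs − 38.2 MHz = 20.6 MHz.
131.4 MHz mod fs = 13.8 MHz.
13.8 MHz ≤ fs/2 = 29.4 MHz, appears at 13.8 MHz.
155.8 MHz and 197 MHz both map to 20.6 MHz.

155.8 MHz, 197 MHz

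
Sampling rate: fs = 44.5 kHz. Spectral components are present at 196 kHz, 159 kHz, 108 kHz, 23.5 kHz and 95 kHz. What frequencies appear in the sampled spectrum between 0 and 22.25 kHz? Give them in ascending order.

fs/2 = 22.25 kHz.
196 kHz mod fs = 18 kHz.
18 kHz ≤ fs/2 = 22.25 kHz, appears at 18 kHz.
159 kHz mod fs = 25.5 kHz.
25.5 kHz > fs/2 = 22.25 kHz, folds to fs − 25.5 kHz = 19 kHz.
108 kHz mod fs = 19 kHz.
19 kHz ≤ fs/2 = 22.25 kHz, appears at 19 kHz.
23.5 kHz > fs/2 = 22.25 kHz, folds to fs − 23.5 kHz = 21 kHz.
95 kHz mod fs = 6 kHz.
6 kHz ≤ fs/2 = 22.25 kHz, appears at 6 kHz.
Distinct values: {6 kHz, 18 kHz, 19 kHz, 21 kHz}.

6 kHz, 18 kHz, 19 kHz, 21 kHz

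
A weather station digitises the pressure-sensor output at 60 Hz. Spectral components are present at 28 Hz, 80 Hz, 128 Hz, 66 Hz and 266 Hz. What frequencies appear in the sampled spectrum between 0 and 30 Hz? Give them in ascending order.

fs/2 = 30 Hz.
28 Hz ≤ fs/2 = 30 Hz, passes unchanged.
80 Hz mod fs = 20 Hz.
20 Hz ≤ fs/2 = 30 Hz, appears at 20 Hz.
128 Hz mod fs = 8 Hz.
8 Hz ≤ fs/2 = 30 Hz, appears at 8 Hz.
66 Hz mod fs = 6 Hz.
6 Hz ≤ fs/2 = 30 Hz, appears at 6 Hz.
266 Hz mod fs = 26 Hz.
26 Hz ≤ fs/2 = 30 Hz, appears at 26 Hz.
Distinct values: {6 Hz, 8 Hz, 20 Hz, 26 Hz, 28 Hz}.

6 Hz, 8 Hz, 20 Hz, 26 Hz, 28 Hz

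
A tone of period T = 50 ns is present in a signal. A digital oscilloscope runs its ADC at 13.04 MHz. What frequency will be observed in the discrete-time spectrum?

T = 50 ns → f = 1/T = 20 MHz.
20 MHz mod fs = 6.96 MHz.
6.96 MHz > fs/2 = 6.52 MHz, folds to fs − 6.96 MHz = 6.08 MHz.

6.08 MHz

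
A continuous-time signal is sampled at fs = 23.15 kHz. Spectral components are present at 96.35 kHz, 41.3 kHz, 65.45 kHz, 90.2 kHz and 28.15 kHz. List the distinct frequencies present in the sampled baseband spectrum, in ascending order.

2.4 kHz, 3.75 kHz, 4 kHz, 5 kHz

fs/2 = 11.575 kHz.
96.35 kHz mod fs = 3.75 kHz.
3.75 kHz ≤ fs/2 = 11.575 kHz, appears at 3.75 kHz.
41.3 kHz mod fs = 18.15 kHz.
18.15 kHz > fs/2 = 11.575 kHz, folds to fs − 18.15 kHz = 5 kHz.
65.45 kHz mod fs = 19.15 kHz.
19.15 kHz > fs/2 = 11.575 kHz, folds to fs − 19.15 kHz = 4 kHz.
90.2 kHz mod fs = 20.75 kHz.
20.75 kHz > fs/2 = 11.575 kHz, folds to fs − 20.75 kHz = 2.4 kHz.
28.15 kHz mod fs = 5 kHz.
5 kHz ≤ fs/2 = 11.575 kHz, appears at 5 kHz.
Distinct values: {2.4 kHz, 3.75 kHz, 4 kHz, 5 kHz}.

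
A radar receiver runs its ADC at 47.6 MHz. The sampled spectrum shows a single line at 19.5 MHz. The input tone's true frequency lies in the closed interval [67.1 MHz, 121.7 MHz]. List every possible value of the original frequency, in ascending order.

Frequencies that alias to 19.5 MHz are k·fs ± 19.5 MHz for integer k ≥ 0.
k=0: 19.5 MHz.
k=1: 28.1 MHz, 67.1 MHz.
k=2: 75.7 MHz, 114.7 MHz.
k=3: 123.3 MHz, 162.3 MHz.
Within [67.1 MHz, 121.7 MHz]: 67.1 MHz, 75.7 MHz, 114.7 MHz.

67.1 MHz, 75.7 MHz, 114.7 MHz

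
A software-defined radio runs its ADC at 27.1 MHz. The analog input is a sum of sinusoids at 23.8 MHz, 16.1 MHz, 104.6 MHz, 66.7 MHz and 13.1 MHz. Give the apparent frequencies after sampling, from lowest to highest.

fs/2 = 13.55 MHz.
23.8 MHz > fs/2 = 13.55 MHz, folds to fs − 23.8 MHz = 3.3 MHz.
16.1 MHz > fs/2 = 13.55 MHz, folds to fs − 16.1 MHz = 11 MHz.
104.6 MHz mod fs = 23.3 MHz.
23.3 MHz > fs/2 = 13.55 MHz, folds to fs − 23.3 MHz = 3.8 MHz.
66.7 MHz mod fs = 12.5 MHz.
12.5 MHz ≤ fs/2 = 13.55 MHz, appears at 12.5 MHz.
13.1 MHz ≤ fs/2 = 13.55 MHz, passes unchanged.
Distinct values: {3.3 MHz, 3.8 MHz, 11 MHz, 12.5 MHz, 13.1 MHz}.

3.3 MHz, 3.8 MHz, 11 MHz, 12.5 MHz, 13.1 MHz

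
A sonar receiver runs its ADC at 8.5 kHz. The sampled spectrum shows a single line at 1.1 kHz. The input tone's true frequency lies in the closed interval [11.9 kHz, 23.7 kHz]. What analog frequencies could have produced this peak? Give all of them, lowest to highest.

Frequencies that alias to 1.1 kHz are k·fs ± 1.1 kHz for integer k ≥ 0.
k=0: 1.1 kHz.
k=1: 7.4 kHz, 9.6 kHz.
k=2: 15.9 kHz, 18.1 kHz.
k=3: 24.4 kHz, 26.6 kHz.
Within [11.9 kHz, 23.7 kHz]: 15.9 kHz, 18.1 kHz.

15.9 kHz, 18.1 kHz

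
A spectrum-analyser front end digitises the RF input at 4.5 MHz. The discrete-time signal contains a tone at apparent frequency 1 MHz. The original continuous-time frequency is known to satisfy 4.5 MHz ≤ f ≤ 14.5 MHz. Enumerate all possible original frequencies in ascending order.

5.5 MHz, 8 MHz, 10 MHz, 12.5 MHz, 14.5 MHz

Frequencies that alias to 1 MHz are k·fs ± 1 MHz for integer k ≥ 0.
k=0: 1 MHz.
k=1: 3.5 MHz, 5.5 MHz.
k=2: 8 MHz, 10 MHz.
k=3: 12.5 MHz, 14.5 MHz.
k=4: 17 MHz, 19 MHz.
Within [4.5 MHz, 14.5 MHz]: 5.5 MHz, 8 MHz, 10 MHz, 12.5 MHz, 14.5 MHz.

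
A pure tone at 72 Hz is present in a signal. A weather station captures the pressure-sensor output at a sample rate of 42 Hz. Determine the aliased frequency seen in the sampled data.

12 Hz

72 Hz mod fs = 30 Hz.
30 Hz > fs/2 = 21 Hz, folds to fs − 30 Hz = 12 Hz.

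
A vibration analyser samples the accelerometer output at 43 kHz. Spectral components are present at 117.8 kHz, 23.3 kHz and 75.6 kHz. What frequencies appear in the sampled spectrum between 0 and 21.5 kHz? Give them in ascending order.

fs/2 = 21.5 kHz.
117.8 kHz mod fs = 31.8 kHz.
31.8 kHz > fs/2 = 21.5 kHz, folds to fs − 31.8 kHz = 11.2 kHz.
23.3 kHz > fs/2 = 21.5 kHz, folds to fs − 23.3 kHz = 19.7 kHz.
75.6 kHz mod fs = 32.6 kHz.
32.6 kHz > fs/2 = 21.5 kHz, folds to fs − 32.6 kHz = 10.4 kHz.
Distinct values: {10.4 kHz, 11.2 kHz, 19.7 kHz}.

10.4 kHz, 11.2 kHz, 19.7 kHz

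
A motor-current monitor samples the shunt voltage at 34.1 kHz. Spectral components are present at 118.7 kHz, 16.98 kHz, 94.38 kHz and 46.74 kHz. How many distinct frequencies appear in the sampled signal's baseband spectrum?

4

fs/2 = 17.05 kHz.
118.7 kHz mod fs = 16.4 kHz.
16.4 kHz ≤ fs/2 = 17.05 kHz, appears at 16.4 kHz.
16.98 kHz ≤ fs/2 = 17.05 kHz, passes unchanged.
94.38 kHz mod fs = 26.18 kHz.
26.18 kHz > fs/2 = 17.05 kHz, folds to fs − 26.18 kHz = 7.92 kHz.
46.74 kHz mod fs = 12.64 kHz.
12.64 kHz ≤ fs/2 = 17.05 kHz, appears at 12.64 kHz.
Distinct values: {7.92 kHz, 12.64 kHz, 16.4 kHz, 16.98 kHz} → 4.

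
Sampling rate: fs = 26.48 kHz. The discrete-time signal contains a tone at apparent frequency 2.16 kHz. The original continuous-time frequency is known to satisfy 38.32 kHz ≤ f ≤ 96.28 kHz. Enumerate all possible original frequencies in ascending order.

Frequencies that alias to 2.16 kHz are k·fs ± 2.16 kHz for integer k ≥ 0.
k=0: 2.16 kHz.
k=1: 24.32 kHz, 28.64 kHz.
k=2: 50.8 kHz, 55.12 kHz.
k=3: 77.28 kHz, 81.6 kHz.
k=4: 103.76 kHz, 108.08 kHz.
Within [38.32 kHz, 96.28 kHz]: 50.8 kHz, 55.12 kHz, 77.28 kHz, 81.6 kHz.

50.8 kHz, 55.12 kHz, 77.28 kHz, 81.6 kHz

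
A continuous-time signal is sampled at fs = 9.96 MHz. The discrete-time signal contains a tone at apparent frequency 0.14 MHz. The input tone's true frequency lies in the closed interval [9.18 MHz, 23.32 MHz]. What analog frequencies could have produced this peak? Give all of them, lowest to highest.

Frequencies that alias to 0.14 MHz are k·fs ± 0.14 MHz for integer k ≥ 0.
k=0: 0.14 MHz.
k=1: 9.82 MHz, 10.1 MHz.
k=2: 19.78 MHz, 20.06 MHz.
k=3: 29.74 MHz, 30.02 MHz.
Within [9.18 MHz, 23.32 MHz]: 9.82 MHz, 10.1 MHz, 19.78 MHz, 20.06 MHz.

9.82 MHz, 10.1 MHz, 19.78 MHz, 20.06 MHz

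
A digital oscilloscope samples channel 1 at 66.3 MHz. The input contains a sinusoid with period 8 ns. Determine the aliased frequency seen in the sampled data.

7.6 MHz

T = 8 ns → f = 1/T = 125 MHz.
125 MHz mod fs = 58.7 MHz.
58.7 MHz > fs/2 = 33.15 MHz, folds to fs − 58.7 MHz = 7.6 MHz.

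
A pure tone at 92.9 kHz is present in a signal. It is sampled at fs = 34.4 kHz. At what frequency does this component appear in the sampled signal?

10.3 kHz

92.9 kHz mod fs = 24.1 kHz.
24.1 kHz > fs/2 = 17.2 kHz, folds to fs − 24.1 kHz = 10.3 kHz.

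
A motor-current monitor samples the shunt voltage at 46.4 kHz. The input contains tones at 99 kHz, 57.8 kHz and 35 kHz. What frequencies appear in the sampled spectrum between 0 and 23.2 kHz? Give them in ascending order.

fs/2 = 23.2 kHz.
99 kHz mod fs = 6.2 kHz.
6.2 kHz ≤ fs/2 = 23.2 kHz, appears at 6.2 kHz.
57.8 kHz mod fs = 11.4 kHz.
11.4 kHz ≤ fs/2 = 23.2 kHz, appears at 11.4 kHz.
35 kHz > fs/2 = 23.2 kHz, folds to fs − 35 kHz = 11.4 kHz.
Distinct values: {6.2 kHz, 11.4 kHz}.

6.2 kHz, 11.4 kHz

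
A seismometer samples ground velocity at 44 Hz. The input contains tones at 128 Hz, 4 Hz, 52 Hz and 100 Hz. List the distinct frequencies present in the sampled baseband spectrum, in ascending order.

4 Hz, 8 Hz, 12 Hz

fs/2 = 22 Hz.
128 Hz mod fs = 40 Hz.
40 Hz > fs/2 = 22 Hz, folds to fs − 40 Hz = 4 Hz.
4 Hz ≤ fs/2 = 22 Hz, passes unchanged.
52 Hz mod fs = 8 Hz.
8 Hz ≤ fs/2 = 22 Hz, appears at 8 Hz.
100 Hz mod fs = 12 Hz.
12 Hz ≤ fs/2 = 22 Hz, appears at 12 Hz.
Distinct values: {4 Hz, 8 Hz, 12 Hz}.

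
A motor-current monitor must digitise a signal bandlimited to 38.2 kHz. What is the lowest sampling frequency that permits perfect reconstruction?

Nyquist rate = 2 × 38.2 kHz = 76.4 kHz.

76.4 kHz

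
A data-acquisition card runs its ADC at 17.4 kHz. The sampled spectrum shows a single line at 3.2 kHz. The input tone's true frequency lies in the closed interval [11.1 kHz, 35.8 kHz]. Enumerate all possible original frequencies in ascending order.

Frequencies that alias to 3.2 kHz are k·fs ± 3.2 kHz for integer k ≥ 0.
k=0: 3.2 kHz.
k=1: 14.2 kHz, 20.6 kHz.
k=2: 31.6 kHz, 38 kHz.
k=3: 49 kHz, 55.4 kHz.
Within [11.1 kHz, 35.8 kHz]: 14.2 kHz, 20.6 kHz, 31.6 kHz.

14.2 kHz, 20.6 kHz, 31.6 kHz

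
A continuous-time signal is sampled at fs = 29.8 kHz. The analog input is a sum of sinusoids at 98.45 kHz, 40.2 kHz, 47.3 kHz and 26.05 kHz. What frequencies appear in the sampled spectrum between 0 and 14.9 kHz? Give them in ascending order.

3.75 kHz, 9.05 kHz, 10.4 kHz, 12.3 kHz

fs/2 = 14.9 kHz.
98.45 kHz mod fs = 9.05 kHz.
9.05 kHz ≤ fs/2 = 14.9 kHz, appears at 9.05 kHz.
40.2 kHz mod fs = 10.4 kHz.
10.4 kHz ≤ fs/2 = 14.9 kHz, appears at 10.4 kHz.
47.3 kHz mod fs = 17.5 kHz.
17.5 kHz > fs/2 = 14.9 kHz, folds to fs − 17.5 kHz = 12.3 kHz.
26.05 kHz > fs/2 = 14.9 kHz, folds to fs − 26.05 kHz = 3.75 kHz.
Distinct values: {3.75 kHz, 9.05 kHz, 10.4 kHz, 12.3 kHz}.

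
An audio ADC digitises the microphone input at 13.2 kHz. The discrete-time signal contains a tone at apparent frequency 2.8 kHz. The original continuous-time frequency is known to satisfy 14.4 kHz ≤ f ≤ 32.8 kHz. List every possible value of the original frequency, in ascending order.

Frequencies that alias to 2.8 kHz are k·fs ± 2.8 kHz for integer k ≥ 0.
k=0: 2.8 kHz.
k=1: 10.4 kHz, 16 kHz.
k=2: 23.6 kHz, 29.2 kHz.
k=3: 36.8 kHz, 42.4 kHz.
Within [14.4 kHz, 32.8 kHz]: 16 kHz, 23.6 kHz, 29.2 kHz.

16 kHz, 23.6 kHz, 29.2 kHz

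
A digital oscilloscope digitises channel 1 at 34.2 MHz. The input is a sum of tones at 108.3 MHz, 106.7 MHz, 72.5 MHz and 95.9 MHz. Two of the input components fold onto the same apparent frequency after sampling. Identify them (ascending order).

72.5 MHz, 106.7 MHz

fs/2 = 17.1 MHz.
108.3 MHz mod fs = 5.7 MHz.
5.7 MHz ≤ fs/2 = 17.1 MHz, appears at 5.7 MHz.
106.7 MHz mod fs = 4.1 MHz.
4.1 MHz ≤ fs/2 = 17.1 MHz, appears at 4.1 MHz.
72.5 MHz mod fs = 4.1 MHz.
4.1 MHz ≤ fs/2 = 17.1 MHz, appears at 4.1 MHz.
95.9 MHz mod fs = 27.5 MHz.
27.5 MHz > fs/2 = 17.1 MHz, folds to fs − 27.5 MHz = 6.7 MHz.
72.5 MHz and 106.7 MHz both map to 4.1 MHz.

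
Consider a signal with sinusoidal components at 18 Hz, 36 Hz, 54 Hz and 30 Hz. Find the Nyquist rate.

Highest-frequency component: 54 Hz.
Nyquist rate = 2 × 54 Hz = 108 Hz.

108 Hz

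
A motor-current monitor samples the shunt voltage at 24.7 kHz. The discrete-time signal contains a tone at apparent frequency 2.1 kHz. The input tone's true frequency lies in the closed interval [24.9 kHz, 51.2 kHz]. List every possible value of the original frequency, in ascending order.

26.8 kHz, 47.3 kHz

Frequencies that alias to 2.1 kHz are k·fs ± 2.1 kHz for integer k ≥ 0.
k=0: 2.1 kHz.
k=1: 22.6 kHz, 26.8 kHz.
k=2: 47.3 kHz, 51.5 kHz.
k=3: 72 kHz, 76.2 kHz.
Within [24.9 kHz, 51.2 kHz]: 26.8 kHz, 47.3 kHz.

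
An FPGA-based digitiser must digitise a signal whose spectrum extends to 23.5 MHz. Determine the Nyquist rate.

47 MHz

Nyquist rate = 2 × 23.5 MHz = 47 MHz.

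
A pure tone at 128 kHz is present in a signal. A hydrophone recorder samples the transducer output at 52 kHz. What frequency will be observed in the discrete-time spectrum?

128 kHz mod fs = 24 kHz.
24 kHz ≤ fs/2 = 26 kHz, appears at 24 kHz.

24 kHz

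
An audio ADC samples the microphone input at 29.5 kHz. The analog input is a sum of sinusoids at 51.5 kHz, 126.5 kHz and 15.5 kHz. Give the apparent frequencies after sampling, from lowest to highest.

fs/2 = 14.75 kHz.
51.5 kHz mod fs = 22 kHz.
22 kHz > fs/2 = 14.75 kHz, folds to fs − 22 kHz = 7.5 kHz.
126.5 kHz mod fs = 8.5 kHz.
8.5 kHz ≤ fs/2 = 14.75 kHz, appears at 8.5 kHz.
15.5 kHz > fs/2 = 14.75 kHz, folds to fs − 15.5 kHz = 14 kHz.
Distinct values: {7.5 kHz, 8.5 kHz, 14 kHz}.

7.5 kHz, 8.5 kHz, 14 kHz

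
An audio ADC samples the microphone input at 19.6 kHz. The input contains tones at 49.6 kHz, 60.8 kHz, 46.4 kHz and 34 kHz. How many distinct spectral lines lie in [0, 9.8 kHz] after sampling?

4

fs/2 = 9.8 kHz.
49.6 kHz mod fs = 10.4 kHz.
10.4 kHz > fs/2 = 9.8 kHz, folds to fs − 10.4 kHz = 9.2 kHz.
60.8 kHz mod fs = 2 kHz.
2 kHz ≤ fs/2 = 9.8 kHz, appears at 2 kHz.
46.4 kHz mod fs = 7.2 kHz.
7.2 kHz ≤ fs/2 = 9.8 kHz, appears at 7.2 kHz.
34 kHz mod fs = 14.4 kHz.
14.4 kHz > fs/2 = 9.8 kHz, folds to fs − 14.4 kHz = 5.2 kHz.
Distinct values: {2 kHz, 5.2 kHz, 7.2 kHz, 9.2 kHz} → 4.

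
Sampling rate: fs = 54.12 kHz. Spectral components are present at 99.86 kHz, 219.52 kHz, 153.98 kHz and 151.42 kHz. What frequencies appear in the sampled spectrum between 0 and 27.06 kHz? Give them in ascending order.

3.04 kHz, 8.38 kHz, 10.94 kHz

fs/2 = 27.06 kHz.
99.86 kHz mod fs = 45.74 kHz.
45.74 kHz > fs/2 = 27.06 kHz, folds to fs − 45.74 kHz = 8.38 kHz.
219.52 kHz mod fs = 3.04 kHz.
3.04 kHz ≤ fs/2 = 27.06 kHz, appears at 3.04 kHz.
153.98 kHz mod fs = 45.74 kHz.
45.74 kHz > fs/2 = 27.06 kHz, folds to fs − 45.74 kHz = 8.38 kHz.
151.42 kHz mod fs = 43.18 kHz.
43.18 kHz > fs/2 = 27.06 kHz, folds to fs − 43.18 kHz = 10.94 kHz.
Distinct values: {3.04 kHz, 8.38 kHz, 10.94 kHz}.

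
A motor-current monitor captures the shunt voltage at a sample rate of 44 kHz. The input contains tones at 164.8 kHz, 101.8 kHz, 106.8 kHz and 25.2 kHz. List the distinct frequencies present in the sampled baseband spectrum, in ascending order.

fs/2 = 22 kHz.
164.8 kHz mod fs = 32.8 kHz.
32.8 kHz > fs/2 = 22 kHz, folds to fs − 32.8 kHz = 11.2 kHz.
101.8 kHz mod fs = 13.8 kHz.
13.8 kHz ≤ fs/2 = 22 kHz, appears at 13.8 kHz.
106.8 kHz mod fs = 18.8 kHz.
18.8 kHz ≤ fs/2 = 22 kHz, appears at 18.8 kHz.
25.2 kHz > fs/2 = 22 kHz, folds to fs − 25.2 kHz = 18.8 kHz.
Distinct values: {11.2 kHz, 13.8 kHz, 18.8 kHz}.

11.2 kHz, 13.8 kHz, 18.8 kHz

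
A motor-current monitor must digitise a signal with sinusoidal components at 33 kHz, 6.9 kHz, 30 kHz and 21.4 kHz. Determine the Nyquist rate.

Highest-frequency component: 33 kHz.
Nyquist rate = 2 × 33 kHz = 66 kHz.

66 kHz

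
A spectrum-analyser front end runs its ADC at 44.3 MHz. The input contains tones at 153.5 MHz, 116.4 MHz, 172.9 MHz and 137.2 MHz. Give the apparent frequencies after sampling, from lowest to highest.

4.3 MHz, 16.5 MHz, 20.6 MHz

fs/2 = 22.15 MHz.
153.5 MHz mod fs = 20.6 MHz.
20.6 MHz ≤ fs/2 = 22.15 MHz, appears at 20.6 MHz.
116.4 MHz mod fs = 27.8 MHz.
27.8 MHz > fs/2 = 22.15 MHz, folds to fs − 27.8 MHz = 16.5 MHz.
172.9 MHz mod fs = 40 MHz.
40 MHz > fs/2 = 22.15 MHz, folds to fs − 40 MHz = 4.3 MHz.
137.2 MHz mod fs = 4.3 MHz.
4.3 MHz ≤ fs/2 = 22.15 MHz, appears at 4.3 MHz.
Distinct values: {4.3 MHz, 16.5 MHz, 20.6 MHz}.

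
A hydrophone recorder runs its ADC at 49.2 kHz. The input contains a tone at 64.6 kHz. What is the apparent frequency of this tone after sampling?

15.4 kHz

64.6 kHz mod fs = 15.4 kHz.
15.4 kHz ≤ fs/2 = 24.6 kHz, appears at 15.4 kHz.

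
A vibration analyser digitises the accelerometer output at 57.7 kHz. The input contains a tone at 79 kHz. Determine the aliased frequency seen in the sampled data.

79 kHz mod fs = 21.3 kHz.
21.3 kHz ≤ fs/2 = 28.85 kHz, appears at 21.3 kHz.

21.3 kHz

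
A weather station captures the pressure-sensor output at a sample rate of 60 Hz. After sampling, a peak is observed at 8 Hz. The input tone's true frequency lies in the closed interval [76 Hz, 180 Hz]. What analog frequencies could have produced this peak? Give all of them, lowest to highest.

Frequencies that alias to 8 Hz are k·fs ± 8 Hz for integer k ≥ 0.
k=0: 8 Hz.
k=1: 52 Hz, 68 Hz.
k=2: 112 Hz, 128 Hz.
k=3: 172 Hz, 188 Hz.
k=4: 232 Hz, 248 Hz.
Within [76 Hz, 180 Hz]: 112 Hz, 128 Hz, 172 Hz.

112 Hz, 128 Hz, 172 Hz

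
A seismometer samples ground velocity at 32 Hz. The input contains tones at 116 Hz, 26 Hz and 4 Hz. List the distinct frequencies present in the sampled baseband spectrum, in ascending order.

fs/2 = 16 Hz.
116 Hz mod fs = 20 Hz.
20 Hz > fs/2 = 16 Hz, folds to fs − 20 Hz = 12 Hz.
26 Hz > fs/2 = 16 Hz, folds to fs − 26 Hz = 6 Hz.
4 Hz ≤ fs/2 = 16 Hz, passes unchanged.
Distinct values: {4 Hz, 6 Hz, 12 Hz}.

4 Hz, 6 Hz, 12 Hz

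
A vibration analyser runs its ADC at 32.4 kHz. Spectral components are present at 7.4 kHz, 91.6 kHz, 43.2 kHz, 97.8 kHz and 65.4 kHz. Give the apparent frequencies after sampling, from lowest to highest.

0.6 kHz, 5.6 kHz, 7.4 kHz, 10.8 kHz

fs/2 = 16.2 kHz.
7.4 kHz ≤ fs/2 = 16.2 kHz, passes unchanged.
91.6 kHz mod fs = 26.8 kHz.
26.8 kHz > fs/2 = 16.2 kHz, folds to fs − 26.8 kHz = 5.6 kHz.
43.2 kHz mod fs = 10.8 kHz.
10.8 kHz ≤ fs/2 = 16.2 kHz, appears at 10.8 kHz.
97.8 kHz mod fs = 0.6 kHz.
0.6 kHz ≤ fs/2 = 16.2 kHz, appears at 0.6 kHz.
65.4 kHz mod fs = 0.6 kHz.
0.6 kHz ≤ fs/2 = 16.2 kHz, appears at 0.6 kHz.
Distinct values: {0.6 kHz, 5.6 kHz, 7.4 kHz, 10.8 kHz}.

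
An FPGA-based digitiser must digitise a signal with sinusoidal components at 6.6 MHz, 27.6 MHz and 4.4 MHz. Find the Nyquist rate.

Highest-frequency component: 27.6 MHz.
Nyquist rate = 2 × 27.6 MHz = 55.2 MHz.

55.2 MHz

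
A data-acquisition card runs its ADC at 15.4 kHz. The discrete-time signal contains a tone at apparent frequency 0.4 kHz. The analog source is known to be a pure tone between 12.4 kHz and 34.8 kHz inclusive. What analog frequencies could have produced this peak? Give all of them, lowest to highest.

Frequencies that alias to 0.4 kHz are k·fs ± 0.4 kHz for integer k ≥ 0.
k=0: 0.4 kHz.
k=1: 15 kHz, 15.8 kHz.
k=2: 30.4 kHz, 31.2 kHz.
k=3: 45.8 kHz, 46.6 kHz.
Within [12.4 kHz, 34.8 kHz]: 15 kHz, 15.8 kHz, 30.4 kHz, 31.2 kHz.

15 kHz, 15.8 kHz, 30.4 kHz, 31.2 kHz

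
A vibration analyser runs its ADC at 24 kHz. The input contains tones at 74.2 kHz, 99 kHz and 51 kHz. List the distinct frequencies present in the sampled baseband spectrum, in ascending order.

fs/2 = 12 kHz.
74.2 kHz mod fs = 2.2 kHz.
2.2 kHz ≤ fs/2 = 12 kHz, appears at 2.2 kHz.
99 kHz mod fs = 3 kHz.
3 kHz ≤ fs/2 = 12 kHz, appears at 3 kHz.
51 kHz mod fs = 3 kHz.
3 kHz ≤ fs/2 = 12 kHz, appears at 3 kHz.
Distinct values: {2.2 kHz, 3 kHz}.

2.2 kHz, 3 kHz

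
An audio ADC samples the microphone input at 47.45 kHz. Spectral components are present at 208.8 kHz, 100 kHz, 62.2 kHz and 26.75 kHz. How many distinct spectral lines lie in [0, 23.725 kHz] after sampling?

fs/2 = 23.725 kHz.
208.8 kHz mod fs = 19 kHz.
19 kHz ≤ fs/2 = 23.725 kHz, appears at 19 kHz.
100 kHz mod fs = 5.1 kHz.
5.1 kHz ≤ fs/2 = 23.725 kHz, appears at 5.1 kHz.
62.2 kHz mod fs = 14.75 kHz.
14.75 kHz ≤ fs/2 = 23.725 kHz, appears at 14.75 kHz.
26.75 kHz > fs/2 = 23.725 kHz, folds to fs − 26.75 kHz = 20.7 kHz.
Distinct values: {5.1 kHz, 14.75 kHz, 19 kHz, 20.7 kHz} → 4.

4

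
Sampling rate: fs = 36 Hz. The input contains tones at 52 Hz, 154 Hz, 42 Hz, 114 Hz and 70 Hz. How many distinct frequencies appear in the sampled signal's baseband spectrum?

4

fs/2 = 18 Hz.
52 Hz mod fs = 16 Hz.
16 Hz ≤ fs/2 = 18 Hz, appears at 16 Hz.
154 Hz mod fs = 10 Hz.
10 Hz ≤ fs/2 = 18 Hz, appears at 10 Hz.
42 Hz mod fs = 6 Hz.
6 Hz ≤ fs/2 = 18 Hz, appears at 6 Hz.
114 Hz mod fs = 6 Hz.
6 Hz ≤ fs/2 = 18 Hz, appears at 6 Hz.
70 Hz mod fs = 34 Hz.
34 Hz > fs/2 = 18 Hz, folds to fs − 34 Hz = 2 Hz.
Distinct values: {2 Hz, 6 Hz, 10 Hz, 16 Hz} → 4.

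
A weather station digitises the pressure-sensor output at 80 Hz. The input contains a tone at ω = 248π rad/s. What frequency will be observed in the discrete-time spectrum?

ω = 248π rad/s → f = ω/(2π) = 124 Hz.
124 Hz mod fs = 44 Hz.
44 Hz > fs/2 = 40 Hz, folds to fs − 44 Hz = 36 Hz.

36 Hz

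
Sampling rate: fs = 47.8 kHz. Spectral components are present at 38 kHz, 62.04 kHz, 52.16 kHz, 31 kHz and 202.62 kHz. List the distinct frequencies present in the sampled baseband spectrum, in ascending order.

fs/2 = 23.9 kHz.
38 kHz > fs/2 = 23.9 kHz, folds to fs − 38 kHz = 9.8 kHz.
62.04 kHz mod fs = 14.24 kHz.
14.24 kHz ≤ fs/2 = 23.9 kHz, appears at 14.24 kHz.
52.16 kHz mod fs = 4.36 kHz.
4.36 kHz ≤ fs/2 = 23.9 kHz, appears at 4.36 kHz.
31 kHz > fs/2 = 23.9 kHz, folds to fs − 31 kHz = 16.8 kHz.
202.62 kHz mod fs = 11.42 kHz.
11.42 kHz ≤ fs/2 = 23.9 kHz, appears at 11.42 kHz.
Distinct values: {4.36 kHz, 9.8 kHz, 11.42 kHz, 14.24 kHz, 16.8 kHz}.

4.36 kHz, 9.8 kHz, 11.42 kHz, 14.24 kHz, 16.8 kHz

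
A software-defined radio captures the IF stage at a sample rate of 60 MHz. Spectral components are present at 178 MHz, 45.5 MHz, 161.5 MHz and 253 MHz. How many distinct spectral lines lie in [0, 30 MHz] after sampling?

4

fs/2 = 30 MHz.
178 MHz mod fs = 58 MHz.
58 MHz > fs/2 = 30 MHz, folds to fs − 58 MHz = 2 MHz.
45.5 MHz > fs/2 = 30 MHz, folds to fs − 45.5 MHz = 14.5 MHz.
161.5 MHz mod fs = 41.5 MHz.
41.5 MHz > fs/2 = 30 MHz, folds to fs − 41.5 MHz = 18.5 MHz.
253 MHz mod fs = 13 MHz.
13 MHz ≤ fs/2 = 30 MHz, appears at 13 MHz.
Distinct values: {2 MHz, 13 MHz, 14.5 MHz, 18.5 MHz} → 4.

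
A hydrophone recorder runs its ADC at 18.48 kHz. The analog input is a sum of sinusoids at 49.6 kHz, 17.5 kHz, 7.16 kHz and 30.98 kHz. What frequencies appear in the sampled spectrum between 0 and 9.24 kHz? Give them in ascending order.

0.98 kHz, 5.84 kHz, 5.98 kHz, 7.16 kHz

fs/2 = 9.24 kHz.
49.6 kHz mod fs = 12.64 kHz.
12.64 kHz > fs/2 = 9.24 kHz, folds to fs − 12.64 kHz = 5.84 kHz.
17.5 kHz > fs/2 = 9.24 kHz, folds to fs − 17.5 kHz = 0.98 kHz.
7.16 kHz ≤ fs/2 = 9.24 kHz, passes unchanged.
30.98 kHz mod fs = 12.5 kHz.
12.5 kHz > fs/2 = 9.24 kHz, folds to fs − 12.5 kHz = 5.98 kHz.
Distinct values: {0.98 kHz, 5.84 kHz, 5.98 kHz, 7.16 kHz}.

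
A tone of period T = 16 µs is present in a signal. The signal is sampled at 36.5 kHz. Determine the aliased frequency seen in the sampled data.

T = 16 µs → f = 1/T = 62.5 kHz.
62.5 kHz mod fs = 26 kHz.
26 kHz > fs/2 = 18.25 kHz, folds to fs − 26 kHz = 10.5 kHz.

10.5 kHz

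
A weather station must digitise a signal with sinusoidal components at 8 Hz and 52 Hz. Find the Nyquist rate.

Highest-frequency component: 52 Hz.
Nyquist rate = 2 × 52 Hz = 104 Hz.

104 Hz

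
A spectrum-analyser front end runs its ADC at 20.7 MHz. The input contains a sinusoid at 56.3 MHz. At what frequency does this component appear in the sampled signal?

5.8 MHz

56.3 MHz mod fs = 14.9 MHz.
14.9 MHz > fs/2 = 10.35 MHz, folds to fs − 14.9 MHz = 5.8 MHz.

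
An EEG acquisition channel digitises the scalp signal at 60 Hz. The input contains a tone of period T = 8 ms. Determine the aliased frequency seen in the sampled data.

5 Hz

T = 8 ms → f = 1/T = 125 Hz.
125 Hz mod fs = 5 Hz.
5 Hz ≤ fs/2 = 30 Hz, appears at 5 Hz.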